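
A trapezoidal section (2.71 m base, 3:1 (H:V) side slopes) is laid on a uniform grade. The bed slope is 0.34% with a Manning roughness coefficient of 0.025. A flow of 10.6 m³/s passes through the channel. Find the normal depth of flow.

y_n = 1.04 m

Manning's equation rearranged: A R^(2/3) = nQ / (1·√S) = 0.025 × 10.6 / (√0.0034) = 4.545.
Try y = 1.26 m: A R^(2/3) = 6.844 — too large.
Try y = 1.04 m: A R^(2/3) = 4.563 — matches.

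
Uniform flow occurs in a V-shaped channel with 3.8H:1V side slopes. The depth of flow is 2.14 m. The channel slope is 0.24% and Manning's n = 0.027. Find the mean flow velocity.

V = 1.86 m/s

For a triangular section with side slope z = 3.8: A = zy² = 3.8×2.14² = 17.4 m²; P = 2y√(1+z²) = 2×2.14×3.929 = 16.82 m.
Hydraulic radius R = A/P = 17.4/16.82 = 1.035 m.
From Manning's equation, V = (1/n) R^(2/3) S^(1/2) = (1/0.027) × 1.035^(2/3) × 0.0024^(1/2) = 1.86 m/s.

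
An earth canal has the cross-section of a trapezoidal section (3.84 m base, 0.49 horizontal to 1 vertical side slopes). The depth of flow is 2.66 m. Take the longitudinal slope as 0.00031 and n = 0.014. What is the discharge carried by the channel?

Q = 21.5 m³/s

With bottom width b = 3.84 m and side slope z = 0.49: A = (b + zy)y = (3.84 + 0.49×2.66)×2.66 = 13.68 m²; P = b + 2y√(1+z²) = 3.84 + 2×2.66×1.114 = 9.764 m.
Hydraulic radius R = A/P = 13.68/9.764 = 1.401 m.
Manning's equation: Q = (1/n) A R^(2/3) S^(1/2) = (1/0.014) × 13.68 × 1.401^(2/3) × 0.00031^(1/2) = 21.5 m³/s.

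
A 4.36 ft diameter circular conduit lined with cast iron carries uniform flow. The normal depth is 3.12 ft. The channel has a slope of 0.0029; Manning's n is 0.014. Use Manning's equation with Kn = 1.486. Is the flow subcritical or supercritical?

subcritical

For a circular section of diameter D = 4.36 ft at depth y = 3.12 ft, the central angle is θ = 2 arccos(1 − 2y/D) = 4.033 rad. Then A = (D²/8)(θ − sin θ) = 11.43 ft² and P = Dθ/2 = 8.792 ft.
Hydraulic radius R = A/P = 11.43/8.792 = 1.3 ft.
V = (1.486/n) R^(2/3) √S = (1.486/0.014) × 1.3^(2/3) × √0.0029 = 6.81 ft/s. Hydraulic depth D_h = A/T = 11.43/3.934 = 2.906 ft.
Froude number Fr = V/√(g·D_h) = 6.81/√(32.2×2.906) = 0.704, which is less than 1, so the flow is subcritical.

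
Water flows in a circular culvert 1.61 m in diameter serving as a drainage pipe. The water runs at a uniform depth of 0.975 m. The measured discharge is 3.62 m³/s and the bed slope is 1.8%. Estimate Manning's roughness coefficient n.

For a circular section of diameter D = 1.61 m at depth y = 0.975 m, the central angle is θ = 2 arccos(1 − 2y/D) = 3.567 rad. Then A = (D²/8)(θ − sin θ) = 1.29 m² and P = Dθ/2 = 2.872 m.
Hydraulic radius R = A/P = 1.29/2.872 = 0.4491 m.
Rearranging Manning's equation: n = (1/Q) A R^(2/3) S^(1/2) = (1/3.62) × 1.29 × 0.4491^(2/3) × √0.018 = 0.028.

n = 0.028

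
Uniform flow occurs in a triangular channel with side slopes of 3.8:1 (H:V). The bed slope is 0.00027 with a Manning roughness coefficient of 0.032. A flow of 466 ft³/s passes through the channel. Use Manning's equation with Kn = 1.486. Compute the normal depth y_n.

y_n = 8.06 ft

Manning's equation rearranged: A R^(2/3) = nQ / (1.486·√S) = 0.032 × 466 / (1.486 × √0.00027) = 610.7.
Try y = 6.25 ft: A R^(2/3) = 310.3 — too small.
Try y = 9.46 ft: A R^(2/3) = 937.1 — too large.
Try y = 8.06 ft: A R^(2/3) = 611.4 — close enough.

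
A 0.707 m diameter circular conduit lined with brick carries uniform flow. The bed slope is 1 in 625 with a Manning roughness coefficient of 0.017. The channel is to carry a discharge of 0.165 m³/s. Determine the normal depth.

y_n = 0.381 m

Manning's equation rearranged: A R^(2/3) = nQ / (1·√S) = 0.017 × 0.165 / (√0.0016) = 0.07013.
Trying y = 0.483 m: A R^(2/3) = 0.1002 — too large.
Trying y = 0.381 m: A R^(2/3) = 0.07005 — ≈ 0.07013.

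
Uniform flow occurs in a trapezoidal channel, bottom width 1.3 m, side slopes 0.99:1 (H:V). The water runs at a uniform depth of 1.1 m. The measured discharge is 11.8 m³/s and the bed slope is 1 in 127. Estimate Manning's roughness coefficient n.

n = 0.014

With bottom width b = 1.3 m and side slope z = 0.99: A = (b + zy)y = (1.3 + 0.99×1.1)×1.1 = 2.628 m²; P = b + 2y√(1+z²) = 1.3 + 2×1.1×1.407 = 4.396 m.
Hydraulic radius R = A/P = 2.628/4.396 = 0.5978 m.
Rearranging Manning's equation: n = (1/Q) A R^(2/3) S^(1/2) = (1/11.8) × 2.628 × 0.5978^(2/3) × √0.007874 = 0.014.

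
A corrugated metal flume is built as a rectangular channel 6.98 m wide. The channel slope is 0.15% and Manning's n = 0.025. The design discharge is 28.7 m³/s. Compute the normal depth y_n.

Manning's equation rearranged: A R^(2/3) = nQ / (1·√S) = 0.025 × 28.7 / (√0.0015) = 18.53.
At y = 1.58 m: A R^(2/3) = 11.66 — too small.
At y = 2.7 m: A R^(2/3) = 24.94 — too large.
At y = 2.18 m: A R^(2/3) = 18.51 — matches.

y_n = 2.18 m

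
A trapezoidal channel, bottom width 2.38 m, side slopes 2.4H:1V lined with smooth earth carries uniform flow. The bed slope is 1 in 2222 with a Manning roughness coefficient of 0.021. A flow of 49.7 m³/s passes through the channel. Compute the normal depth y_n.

y_n = 3.3 m

Manning's equation rearranged: A R^(2/3) = nQ / (1·√S) = 0.021 × 49.7 / (√0.00045) = 49.2.
At y = 4.07 m: A R^(2/3) = 81.08 — over.
At y = 2.3 m: A R^(2/3) = 21.28 — short.
At y = 3.3 m: A R^(2/3) = 49.16 — close enough.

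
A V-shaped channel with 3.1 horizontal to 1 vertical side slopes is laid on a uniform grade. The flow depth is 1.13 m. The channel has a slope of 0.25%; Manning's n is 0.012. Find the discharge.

For a triangular section with side slope z = 3.1: A = zy² = 3.1×1.13² = 3.958 m²; P = 2y√(1+z²) = 2×1.13×3.257 = 7.361 m.
Hydraulic radius R = A/P = 3.958/7.361 = 0.5377 m.
Manning's equation: Q = (1/n) A R^(2/3) S^(1/2) = (1/0.012) × 3.958 × 0.5377^(2/3) × 0.0025^(1/2) = 10.9 m³/s.

Q = 10.9 m³/s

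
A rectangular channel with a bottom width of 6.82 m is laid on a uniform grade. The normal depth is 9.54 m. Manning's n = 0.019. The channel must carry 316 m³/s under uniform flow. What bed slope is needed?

S = 0.00249

Flow area A = b·y = 6.82 × 9.54 = 65.06 m². Wetted perimeter P = b + 2y = 6.82 + 2×9.54 = 25.9 m.
Hydraulic radius R = A/P = 65.06/25.9 = 2.512 m.
From Manning's equation, S = [nQ / (1 A R^(2/3))]² = [0.019 × 316 / (1 × 65.06 × 2.512^(2/3))]² = 0.00249.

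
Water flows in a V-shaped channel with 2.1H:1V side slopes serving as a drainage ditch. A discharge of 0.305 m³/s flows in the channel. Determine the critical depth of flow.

y_c = 0.336 m

At critical depth, Q² T / (g A³) = 1, i.e. A³/T = Q²/g = 0.305²/9.81 = 0.009483.
Trying y = 0.374 m: A³/T = 0.01613 — high.
Trying y = 0.276 m: A³/T = 0.003531 — low.
Trying y = 0.336 m: A³/T = 0.009443 — matches.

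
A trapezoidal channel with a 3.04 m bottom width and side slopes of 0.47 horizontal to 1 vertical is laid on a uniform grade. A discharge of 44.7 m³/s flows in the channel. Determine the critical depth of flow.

At critical depth, Q² T / (g A³) = 1, i.e. A³/T = Q²/g = 44.7²/9.81 = 203.7.
Try y = 2.16 m: A³/T = 132.5 — short.
Try y = 3.06 m: A³/T = 434.9 — over.
Try y = 2.45 m: A³/T = 202.7 — matches.

y_c = 2.45 m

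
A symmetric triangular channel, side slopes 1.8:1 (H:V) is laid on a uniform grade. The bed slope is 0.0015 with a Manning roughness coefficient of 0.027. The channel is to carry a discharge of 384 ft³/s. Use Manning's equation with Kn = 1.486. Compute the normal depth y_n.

Manning's equation rearranged: A R^(2/3) = nQ / (1.486·√S) = 0.027 × 384 / (1.486 × √0.0015) = 180.1.
Trying y = 5.36 ft: A R^(2/3) = 91.22 — too small.
Trying y = 8.59 ft: A R^(2/3) = 320.8 — too large.
Trying y = 6.92 ft: A R^(2/3) = 180.3 — close enough.

y_n = 6.92 ft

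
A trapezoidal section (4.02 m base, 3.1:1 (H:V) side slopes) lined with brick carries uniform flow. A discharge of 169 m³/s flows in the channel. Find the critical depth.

At critical depth, Q² T / (g A³) = 1, i.e. A³/T = Q²/g = 169²/9.81 = 2911.
At y = 2.29 m: A³/T = 906.2 — too small.
At y = 3.48 m: A³/T = 5346 — too large.
At y = 3.02 m: A³/T = 2902 — close enough.

y_c = 3.02 m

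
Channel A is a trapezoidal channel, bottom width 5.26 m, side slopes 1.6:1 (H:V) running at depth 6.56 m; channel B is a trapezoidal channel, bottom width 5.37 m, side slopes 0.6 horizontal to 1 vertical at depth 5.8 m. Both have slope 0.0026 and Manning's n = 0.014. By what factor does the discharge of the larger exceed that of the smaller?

2.36

Channel A: With bottom width b = 5.26 m and side slope z = 1.6: A = (b + zy)y = (5.26 + 1.6×6.56)×6.56 = 103.4 m²; P = b + 2y√(1+z²) = 5.26 + 2×6.56×1.887 = 30.01 m. Hydraulic radius R = A/P = 103.4/30.01 = 3.444 m. Q_A = (1/0.014)·103.4·3.444^(2/3)·√0.0026 = 858.5 m³/s.
Channel B: With bottom width b = 5.37 m and side slope z = 0.6: A = (b + zy)y = (5.37 + 0.6×5.8)×5.8 = 51.33 m²; P = b + 2y√(1+z²) = 5.37 + 2×5.8×1.166 = 18.9 m. Hydraulic radius R = A/P = 51.33/18.9 = 2.716 m. Q_B = (1/0.014)·51.33·2.716^(2/3)·√0.0026 = 363.9 m³/s.
The larger discharge is 858.5 m³/s and the smaller is 363.9 m³/s; the ratio is 2.36.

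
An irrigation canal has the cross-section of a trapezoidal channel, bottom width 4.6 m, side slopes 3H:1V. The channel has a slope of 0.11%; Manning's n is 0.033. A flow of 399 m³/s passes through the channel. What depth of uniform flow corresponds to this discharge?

Manning's equation rearranged: A R^(2/3) = nQ / (1·√S) = 0.033 × 399 / (√0.0011) = 397.
At y = 7.76 m: A R^(2/3) = 547.9 — too large.
At y = 6.8 m: A R^(2/3) = 397.2 — ≈ 397.

y_n = 6.8 m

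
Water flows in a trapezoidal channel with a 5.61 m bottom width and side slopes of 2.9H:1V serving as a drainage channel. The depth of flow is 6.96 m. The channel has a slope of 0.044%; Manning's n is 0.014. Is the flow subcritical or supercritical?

subcritical

With bottom width b = 5.61 m and side slope z = 2.9: A = (b + zy)y = (5.61 + 2.9×6.96)×6.96 = 179.5 m²; P = b + 2y√(1+z²) = 5.61 + 2×6.96×3.068 = 48.31 m.
Hydraulic radius R = A/P = 179.5/48.31 = 3.716 m.
V = (1/n) R^(2/3) √S = (1/0.014) × 3.716^(2/3) × √0.00044 = 3.595 m/s. Hydraulic depth D_h = A/T = 179.5/45.98 = 3.905 m.
Froude number Fr = V/√(g·D_h) = 3.595/√(9.81×3.905) = 0.581, which is less than 1, so the flow is subcritical.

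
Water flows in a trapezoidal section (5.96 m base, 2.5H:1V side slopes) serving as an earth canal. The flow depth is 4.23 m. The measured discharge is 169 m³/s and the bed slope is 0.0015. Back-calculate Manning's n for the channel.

n = 0.029

With bottom width b = 5.96 m and side slope z = 2.5: A = (b + zy)y = (5.96 + 2.5×4.23)×4.23 = 69.94 m²; P = b + 2y√(1+z²) = 5.96 + 2×4.23×2.693 = 28.74 m.
Hydraulic radius R = A/P = 69.94/28.74 = 2.434 m.
Rearranging Manning's equation: n = (1/Q) A R^(2/3) S^(1/2) = (1/169) × 69.94 × 2.434^(2/3) × √0.0015 = 0.029.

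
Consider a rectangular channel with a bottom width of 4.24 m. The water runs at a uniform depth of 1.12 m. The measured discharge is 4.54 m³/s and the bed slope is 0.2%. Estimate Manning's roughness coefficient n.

Flow area A = b·y = 4.24 × 1.12 = 4.749 m². Wetted perimeter P = b + 2y = 4.24 + 2×1.12 = 6.48 m.
Hydraulic radius R = A/P = 4.749/6.48 = 0.7328 m.
Rearranging Manning's equation: n = (1/Q) A R^(2/3) S^(1/2) = (1/4.54) × 4.749 × 0.7328^(2/3) × √0.002 = 0.038.

n = 0.038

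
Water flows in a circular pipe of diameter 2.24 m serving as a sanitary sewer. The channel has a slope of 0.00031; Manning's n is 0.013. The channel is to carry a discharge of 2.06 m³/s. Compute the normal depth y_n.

Manning's equation rearranged: A R^(2/3) = nQ / (1·√S) = 0.013 × 2.06 / (√0.00031) = 1.521.
Trying y = 1.46 m: A R^(2/3) = 2.033 — over.
Trying y = 0.917 m: A R^(2/3) = 0.9412 — short.
Trying y = 1.21 m: A R^(2/3) = 1.523 — matches.

y_n = 1.21 m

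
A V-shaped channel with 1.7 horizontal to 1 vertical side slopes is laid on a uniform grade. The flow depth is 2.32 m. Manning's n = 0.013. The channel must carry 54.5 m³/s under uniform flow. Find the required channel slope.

For a triangular section with side slope z = 1.7: A = zy² = 1.7×2.32² = 9.15 m²; P = 2y√(1+z²) = 2×2.32×1.972 = 9.152 m.
Hydraulic radius R = A/P = 9.15/9.152 = 0.9998 m.
From Manning's equation, S = [nQ / (1 A R^(2/3))]² = [0.013 × 54.5 / (1 × 9.15 × 0.9998^(2/3))]² = 0.006.

S = 0.006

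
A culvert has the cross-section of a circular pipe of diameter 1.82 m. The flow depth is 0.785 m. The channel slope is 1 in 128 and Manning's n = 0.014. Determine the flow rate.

Q = 3.75 m³/s

For a circular section of diameter D = 1.82 m at depth y = 0.785 m, the central angle is θ = 2 arccos(1 − 2y/D) = 2.866 rad. Then A = (D²/8)(θ − sin θ) = 1.074 m² and P = Dθ/2 = 2.608 m.
Hydraulic radius R = A/P = 1.074/2.608 = 0.4118 m.
Manning's equation: Q = (1/n) A R^(2/3) S^(1/2) = (1/0.014) × 1.074 × 0.4118^(2/3) × 0.007812^(1/2) = 3.75 m³/s.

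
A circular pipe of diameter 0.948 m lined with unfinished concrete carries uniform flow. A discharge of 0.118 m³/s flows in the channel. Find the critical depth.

At critical depth, Q² T / (g A³) = 1, i.e. A³/T = Q²/g = 0.118²/9.81 = 0.001419.
Try y = 0.132 m: A³/T = 0.0003224 — low.
Try y = 0.235 m: A³/T = 0.003097 — high.
Try y = 0.192 m: A³/T = 0.001406 — matches.

y_c = 0.192 m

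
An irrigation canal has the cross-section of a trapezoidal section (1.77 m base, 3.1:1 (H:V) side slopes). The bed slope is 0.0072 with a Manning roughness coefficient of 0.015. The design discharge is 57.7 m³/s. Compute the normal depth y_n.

y_n = 1.62 m

Manning's equation rearranged: A R^(2/3) = nQ / (1·√S) = 0.015 × 57.7 / (√0.0072) = 10.2.
Trying y = 1.79 m: A R^(2/3) = 12.89 — too large.
Trying y = 1.35 m: A R^(2/3) = 6.701 — too small.
Trying y = 1.62 m: A R^(2/3) = 10.2 — close enough.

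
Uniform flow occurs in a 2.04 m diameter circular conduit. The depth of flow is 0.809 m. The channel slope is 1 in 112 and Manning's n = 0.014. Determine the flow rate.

For a circular section of diameter D = 2.04 m at depth y = 0.809 m, the central angle is θ = 2 arccos(1 − 2y/D) = 2.725 rad. Then A = (D²/8)(θ − sin θ) = 1.207 m² and P = Dθ/2 = 2.779 m.
Hydraulic radius R = A/P = 1.207/2.779 = 0.4342 m.
Manning's equation: Q = (1/n) A R^(2/3) S^(1/2) = (1/0.014) × 1.207 × 0.4342^(2/3) × 0.008929^(1/2) = 4.67 m³/s.

Q = 4.67 m³/s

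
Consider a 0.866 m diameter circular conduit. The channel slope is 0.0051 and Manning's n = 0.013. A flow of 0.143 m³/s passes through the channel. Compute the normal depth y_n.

Manning's equation rearranged: A R^(2/3) = nQ / (1·√S) = 0.013 × 0.143 / (√0.0051) = 0.02603.
At y = 0.257 m: A R^(2/3) = 0.04073 — high.
At y = 0.205 m: A R^(2/3) = 0.0261 — matches.

y_n = 0.205 m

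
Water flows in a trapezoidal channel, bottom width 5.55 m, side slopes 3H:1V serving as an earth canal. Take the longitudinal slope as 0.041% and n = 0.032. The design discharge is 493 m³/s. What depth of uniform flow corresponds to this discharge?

Manning's equation rearranged: A R^(2/3) = nQ / (1·√S) = 0.032 × 493 / (√0.00041) = 779.1.
At y = 7.72 m: A R^(2/3) = 565.6 — too small.
At y = 9.66 m: A R^(2/3) = 976 — too large.
At y = 8.81 m: A R^(2/3) = 779.1 — ≈ 779.1.

y_n = 8.81 m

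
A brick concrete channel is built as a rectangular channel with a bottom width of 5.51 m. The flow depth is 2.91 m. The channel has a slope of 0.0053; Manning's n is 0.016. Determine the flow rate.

Q = 92 m³/s

Flow area A = b·y = 5.51 × 2.91 = 16.03 m². Wetted perimeter P = b + 2y = 5.51 + 2×2.91 = 11.33 m.
Hydraulic radius R = A/P = 16.03/11.33 = 1.415 m.
Manning's equation: Q = (1/n) A R^(2/3) S^(1/2) = (1/0.016) × 16.03 × 1.415^(2/3) × 0.0053^(1/2) = 92 m³/s.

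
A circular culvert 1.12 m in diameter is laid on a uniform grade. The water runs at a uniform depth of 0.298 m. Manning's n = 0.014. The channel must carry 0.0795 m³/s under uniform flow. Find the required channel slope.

S = 0.00029

For a circular section of diameter D = 1.12 m at depth y = 0.298 m, the central angle is θ = 2 arccos(1 − 2y/D) = 2.168 rad. Then A = (D²/8)(θ − sin θ) = 0.2102 m² and P = Dθ/2 = 1.214 m.
Hydraulic radius R = A/P = 0.2102/1.214 = 0.1732 m.
From Manning's equation, S = [nQ / (1 A R^(2/3))]² = [0.014 × 0.0795 / (1 × 0.2102 × 0.1732^(2/3))]² = 0.00029.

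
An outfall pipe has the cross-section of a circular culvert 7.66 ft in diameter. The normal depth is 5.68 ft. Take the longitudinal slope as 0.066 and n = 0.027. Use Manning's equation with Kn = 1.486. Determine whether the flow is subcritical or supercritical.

For a circular section of diameter D = 7.66 ft at depth y = 5.68 ft, the central angle is θ = 2 arccos(1 − 2y/D) = 4.15 rad. Then A = (D²/8)(θ − sin θ) = 36.64 ft² and P = Dθ/2 = 15.89 ft.
Hydraulic radius R = A/P = 36.64/15.89 = 2.305 ft.
V = (1.486/n) R^(2/3) √S = (1.486/0.027) × 2.305^(2/3) × √0.066 = 24.67 ft/s. Hydraulic depth D_h = A/T = 36.64/6.707 = 5.463 ft.
Froude number Fr = V/√(g·D_h) = 24.67/√(32.2×5.463) = 1.86, which is greater than 1, so the flow is supercritical.

supercritical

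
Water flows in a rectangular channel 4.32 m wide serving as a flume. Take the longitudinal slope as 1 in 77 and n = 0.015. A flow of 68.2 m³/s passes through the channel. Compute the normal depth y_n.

y_n = 2.02 m

Manning's equation rearranged: A R^(2/3) = nQ / (1·√S) = 0.015 × 68.2 / (√0.01299) = 8.977.
Try y = 2.53 m: A R^(2/3) = 12.1 — over.
Try y = 1.81 m: A R^(2/3) = 7.74 — short.
Try y = 2.02 m: A R^(2/3) = 8.98 — matches.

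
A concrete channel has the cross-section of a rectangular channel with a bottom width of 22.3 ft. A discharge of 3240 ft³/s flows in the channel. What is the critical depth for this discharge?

y_c = 8.69 ft

For a rectangular channel, critical depth y_c = (q²/g)^(1/3) where q = Q/b = 3240/22.3 = 145.3 ft²/s.
So y_c = (145.3²/32.2)^(1/3) = 8.69 ft.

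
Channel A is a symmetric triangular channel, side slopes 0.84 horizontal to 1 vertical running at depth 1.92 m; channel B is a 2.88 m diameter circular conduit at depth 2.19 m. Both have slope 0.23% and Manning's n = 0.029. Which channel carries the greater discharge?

Channel A: For a triangular section with side slope z = 0.84: A = zy² = 0.84×1.92² = 3.097 m²; P = 2y√(1+z²) = 2×1.92×1.306 = 5.015 m. Hydraulic radius R = A/P = 3.097/5.015 = 0.6175 m. Q_A = (1/0.029)·3.097·0.6175^(2/3)·√0.0023 = 3.713 m³/s.
Channel B: For a circular section of diameter D = 2.88 m at depth y = 2.19 m, the central angle is θ = 2 arccos(1 − 2y/D) = 4.237 rad. Then A = (D²/8)(θ − sin θ) = 5.315 m² and P = Dθ/2 = 6.102 m. Hydraulic radius R = A/P = 5.315/6.102 = 0.8711 m. Q_B = (1/0.029)·5.315·0.8711^(2/3)·√0.0023 = 8.017 m³/s.
Q_A = 3.713 m³/s vs Q_B = 8.017 m³/s, so channel B carries more.

channel B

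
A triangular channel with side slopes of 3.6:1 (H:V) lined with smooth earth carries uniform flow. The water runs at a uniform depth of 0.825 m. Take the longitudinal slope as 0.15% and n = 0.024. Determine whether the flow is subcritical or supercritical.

subcritical

For a triangular section with side slope z = 3.6: A = zy² = 3.6×0.825² = 2.45 m²; P = 2y√(1+z²) = 2×0.825×3.736 = 6.165 m.
Hydraulic radius R = A/P = 2.45/6.165 = 0.3975 m.
V = (1/n) R^(2/3) √S = (1/0.024) × 0.3975^(2/3) × √0.0015 = 0.8723 m/s. Hydraulic depth D_h = A/T = 2.45/5.94 = 0.4125 m.
Froude number Fr = V/√(g·D_h) = 0.8723/√(9.81×0.4125) = 0.434, which is less than 1, so the flow is subcritical.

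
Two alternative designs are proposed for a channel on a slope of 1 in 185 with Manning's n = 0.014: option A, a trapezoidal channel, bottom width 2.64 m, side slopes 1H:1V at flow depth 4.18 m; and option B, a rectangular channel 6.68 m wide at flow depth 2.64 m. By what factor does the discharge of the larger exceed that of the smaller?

Channel A: With bottom width b = 2.64 m and side slope z = 1: A = (b + zy)y = (2.64 + 1×4.18)×4.18 = 28.51 m²; P = b + 2y√(1+z²) = 2.64 + 2×4.18×1.414 = 14.46 m. Hydraulic radius R = A/P = 28.51/14.46 = 1.971 m. Q_A = (1/0.014)·28.51·1.971^(2/3)·√0.005405 = 235.4 m³/s.
Channel B: Flow area A = b·y = 6.68 × 2.64 = 17.64 m². Wetted perimeter P = b + 2y = 6.68 + 2×2.64 = 11.96 m. Hydraulic radius R = A/P = 17.64/11.96 = 1.475 m. Q_B = (1/0.014)·17.64·1.475^(2/3)·√0.005405 = 120 m³/s.
The larger discharge is 235.4 m³/s and the smaller is 120 m³/s; the ratio is 1.96.

1.96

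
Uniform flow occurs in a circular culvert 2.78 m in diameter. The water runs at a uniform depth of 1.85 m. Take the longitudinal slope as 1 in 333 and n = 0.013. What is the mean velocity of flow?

For a circular section of diameter D = 2.78 m at depth y = 1.85 m, the central angle is θ = 2 arccos(1 − 2y/D) = 3.816 rad. Then A = (D²/8)(θ − sin θ) = 4.29 m² and P = Dθ/2 = 5.304 m.
Hydraulic radius R = A/P = 4.29/5.304 = 0.8087 m.
From Manning's equation, V = (1/n) R^(2/3) S^(1/2) = (1/0.013) × 0.8087^(2/3) × 0.003003^(1/2) = 3.66 m/s.

V = 3.66 m/s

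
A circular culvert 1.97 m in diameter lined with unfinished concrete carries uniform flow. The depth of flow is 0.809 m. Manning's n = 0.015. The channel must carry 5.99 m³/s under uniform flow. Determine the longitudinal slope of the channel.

For a circular section of diameter D = 1.97 m at depth y = 0.809 m, the central angle is θ = 2 arccos(1 − 2y/D) = 2.782 rad. Then A = (D²/8)(θ − sin θ) = 1.179 m² and P = Dθ/2 = 2.741 m.
Hydraulic radius R = A/P = 1.179/2.741 = 0.4303 m.
From Manning's equation, S = [nQ / (1 A R^(2/3))]² = [0.015 × 5.99 / (1 × 1.179 × 0.4303^(2/3))]² = 0.0179.

S = 0.0179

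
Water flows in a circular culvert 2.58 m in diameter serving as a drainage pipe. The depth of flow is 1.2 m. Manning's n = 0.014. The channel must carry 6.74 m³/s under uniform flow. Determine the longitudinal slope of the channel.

For a circular section of diameter D = 2.58 m at depth y = 1.2 m, the central angle is θ = 2 arccos(1 − 2y/D) = 3.002 rad. Then A = (D²/8)(θ − sin θ) = 2.382 m² and P = Dθ/2 = 3.873 m.
Hydraulic radius R = A/P = 2.382/3.873 = 0.6151 m.
From Manning's equation, S = [nQ / (1 A R^(2/3))]² = [0.014 × 6.74 / (1 × 2.382 × 0.6151^(2/3))]² = 0.003.

S = 0.003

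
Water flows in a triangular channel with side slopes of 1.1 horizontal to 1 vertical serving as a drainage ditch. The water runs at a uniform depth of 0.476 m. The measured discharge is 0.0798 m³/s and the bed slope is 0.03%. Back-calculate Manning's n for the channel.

For a triangular section with side slope z = 1.1: A = zy² = 1.1×0.476² = 0.2492 m²; P = 2y√(1+z²) = 2×0.476×1.487 = 1.415 m.
Hydraulic radius R = A/P = 0.2492/1.415 = 0.1761 m.
Rearranging Manning's equation: n = (1/Q) A R^(2/3) S^(1/2) = (1/0.0798) × 0.2492 × 0.1761^(2/3) × √0.0003 = 0.017.

n = 0.017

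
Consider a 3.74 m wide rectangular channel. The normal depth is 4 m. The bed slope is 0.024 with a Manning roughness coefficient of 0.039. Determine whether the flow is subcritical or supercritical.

subcritical

Flow area A = b·y = 3.74 × 4 = 14.96 m². Wetted perimeter P = b + 2y = 3.74 + 2×4 = 11.74 m.
Hydraulic radius R = A/P = 14.96/11.74 = 1.274 m.
V = (1/n) R^(2/3) √S = (1/0.039) × 1.274^(2/3) × √0.024 = 4.669 m/s. Hydraulic depth D_h = A/T = 14.96/3.74 = 4 m.
Froude number Fr = V/√(g·D_h) = 4.669/√(9.81×4) = 0.745, which is less than 1, so the flow is subcritical.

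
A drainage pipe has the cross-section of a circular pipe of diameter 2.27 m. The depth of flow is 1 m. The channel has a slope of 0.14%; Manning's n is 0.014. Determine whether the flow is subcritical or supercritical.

For a circular section of diameter D = 2.27 m at depth y = 1 m, the central angle is θ = 2 arccos(1 − 2y/D) = 2.903 rad. Then A = (D²/8)(θ − sin θ) = 1.718 m² and P = Dθ/2 = 3.295 m.
Hydraulic radius R = A/P = 1.718/3.295 = 0.5213 m.
V = (1/n) R^(2/3) √S = (1/0.014) × 0.5213^(2/3) × √0.0014 = 1.731 m/s. Hydraulic depth D_h = A/T = 1.718/2.254 = 0.7622 m.
Froude number Fr = V/√(g·D_h) = 1.731/√(9.81×0.7622) = 0.633, which is less than 1, so the flow is subcritical.

subcritical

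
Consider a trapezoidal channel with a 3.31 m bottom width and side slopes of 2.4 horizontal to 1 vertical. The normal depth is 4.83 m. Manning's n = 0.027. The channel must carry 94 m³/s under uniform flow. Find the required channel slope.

S = 0.00036

With bottom width b = 3.31 m and side slope z = 2.4: A = (b + zy)y = (3.31 + 2.4×4.83)×4.83 = 71.98 m²; P = b + 2y√(1+z²) = 3.31 + 2×4.83×2.6 = 28.43 m.
Hydraulic radius R = A/P = 71.98/28.43 = 2.532 m.
From Manning's equation, S = [nQ / (1 A R^(2/3))]² = [0.027 × 94 / (1 × 71.98 × 2.532^(2/3))]² = 0.00036.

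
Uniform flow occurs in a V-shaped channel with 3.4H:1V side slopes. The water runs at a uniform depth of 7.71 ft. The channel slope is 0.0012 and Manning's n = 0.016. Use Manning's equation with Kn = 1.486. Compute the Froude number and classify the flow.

For a triangular section with side slope z = 3.4: A = zy² = 3.4×7.71² = 202.1 ft²; P = 2y√(1+z²) = 2×7.71×3.544 = 54.65 ft.
Hydraulic radius R = A/P = 202.1/54.65 = 3.698 ft.
V = (1.486/n) R^(2/3) √S = (1.486/0.016) × 3.698^(2/3) × √0.0012 = 7.694 ft/s. Hydraulic depth D_h = A/T = 202.1/52.43 = 3.855 ft.
Froude number Fr = V/√(g·D_h) = 7.694/√(32.2×3.855) = 0.691, which is less than 1, so the flow is subcritical.

subcritical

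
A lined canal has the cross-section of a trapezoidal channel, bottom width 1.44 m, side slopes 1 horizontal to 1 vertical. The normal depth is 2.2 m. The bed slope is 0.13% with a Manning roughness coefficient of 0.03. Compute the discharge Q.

Q = 9.91 m³/s

With bottom width b = 1.44 m and side slope z = 1: A = (b + zy)y = (1.44 + 1×2.2)×2.2 = 8.008 m²; P = b + 2y√(1+z²) = 1.44 + 2×2.2×1.414 = 7.663 m.
Hydraulic radius R = A/P = 8.008/7.663 = 1.045 m.
Manning's equation: Q = (1/n) A R^(2/3) S^(1/2) = (1/0.03) × 8.008 × 1.045^(2/3) × 0.0013^(1/2) = 9.91 m³/s.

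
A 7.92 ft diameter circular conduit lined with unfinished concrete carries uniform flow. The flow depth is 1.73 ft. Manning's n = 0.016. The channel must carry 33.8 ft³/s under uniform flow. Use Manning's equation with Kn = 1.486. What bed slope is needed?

S = 0.00201

For a circular section of diameter D = 7.92 ft at depth y = 1.73 ft, the central angle is θ = 2 arccos(1 − 2y/D) = 1.945 rad. Then A = (D²/8)(θ − sin θ) = 7.955 ft² and P = Dθ/2 = 7.703 ft.
Hydraulic radius R = A/P = 7.955/7.703 = 1.033 ft.
From Manning's equation, S = [nQ / (1.486 A R^(2/3))]² = [0.016 × 33.8 / (1.486 × 7.955 × 1.033^(2/3))]² = 0.00201.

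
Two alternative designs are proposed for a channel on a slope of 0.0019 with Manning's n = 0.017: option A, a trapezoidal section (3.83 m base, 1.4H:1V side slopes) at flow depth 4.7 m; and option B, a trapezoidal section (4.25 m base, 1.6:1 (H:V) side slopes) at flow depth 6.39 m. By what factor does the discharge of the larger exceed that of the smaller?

Channel A: With bottom width b = 3.83 m and side slope z = 1.4: A = (b + zy)y = (3.83 + 1.4×4.7)×4.7 = 48.93 m²; P = b + 2y√(1+z²) = 3.83 + 2×4.7×1.72 = 20 m. Hydraulic radius R = A/P = 48.93/20 = 2.446 m. Q_A = (1/0.017)·48.93·2.446^(2/3)·√0.0019 = 227.7 m³/s.
Channel B: With bottom width b = 4.25 m and side slope z = 1.6: A = (b + zy)y = (4.25 + 1.6×6.39)×6.39 = 92.49 m²; P = b + 2y√(1+z²) = 4.25 + 2×6.39×1.887 = 28.36 m. Hydraulic radius R = A/P = 92.49/28.36 = 3.261 m. Q_B = (1/0.017)·92.49·3.261^(2/3)·√0.0019 = 521.5 m³/s.
The larger discharge is 521.5 m³/s and the smaller is 227.7 m³/s; the ratio is 2.29.

2.29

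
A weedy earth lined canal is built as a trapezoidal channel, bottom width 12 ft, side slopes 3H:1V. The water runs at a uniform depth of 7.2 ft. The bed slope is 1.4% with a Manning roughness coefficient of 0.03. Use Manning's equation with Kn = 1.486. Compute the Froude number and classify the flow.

supercritical

With bottom width b = 12 ft and side slope z = 3: A = (b + zy)y = (12 + 3×7.2)×7.2 = 241.9 ft²; P = b + 2y√(1+z²) = 12 + 2×7.2×3.162 = 57.54 ft.
Hydraulic radius R = A/P = 241.9/57.54 = 4.205 ft.
V = (1.486/n) R^(2/3) √S = (1.486/0.03) × 4.205^(2/3) × √0.014 = 15.27 ft/s. Hydraulic depth D_h = A/T = 241.9/55.2 = 4.383 ft.
Froude number Fr = V/√(g·D_h) = 15.27/√(32.2×4.383) = 1.29, which is greater than 1, so the flow is supercritical.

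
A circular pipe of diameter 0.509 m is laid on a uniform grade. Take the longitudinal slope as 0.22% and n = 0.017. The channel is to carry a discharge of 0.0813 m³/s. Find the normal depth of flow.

y_n = 0.276 m

Manning's equation rearranged: A R^(2/3) = nQ / (1·√S) = 0.017 × 0.0813 / (√0.0022) = 0.02947.
Trying y = 0.305 m: A R^(2/3) = 0.03452 — too large.
Trying y = 0.2 m: A R^(2/3) = 0.01679 — too small.
Trying y = 0.276 m: A R^(2/3) = 0.02946 — ≈ 0.02947.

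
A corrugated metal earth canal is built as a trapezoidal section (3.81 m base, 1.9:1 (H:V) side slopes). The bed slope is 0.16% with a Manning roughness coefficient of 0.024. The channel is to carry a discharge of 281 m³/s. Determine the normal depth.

y_n = 5.66 m

Manning's equation rearranged: A R^(2/3) = nQ / (1·√S) = 0.024 × 281 / (√0.0016) = 168.6.
At y = 6.8 m: A R^(2/3) = 259.6 — too large.
At y = 5.66 m: A R^(2/3) = 168.9 — matches.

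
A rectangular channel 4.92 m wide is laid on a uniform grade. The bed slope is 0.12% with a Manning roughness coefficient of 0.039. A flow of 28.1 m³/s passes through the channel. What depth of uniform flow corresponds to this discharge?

Manning's equation rearranged: A R^(2/3) = nQ / (1·√S) = 0.039 × 28.1 / (√0.0012) = 31.64.
At y = 3.85 m: A R^(2/3) = 24.83 — too small.
At y = 5.64 m: A R^(2/3) = 39.72 — too large.
At y = 4.68 m: A R^(2/3) = 31.66 — close enough.

y_n = 4.68 m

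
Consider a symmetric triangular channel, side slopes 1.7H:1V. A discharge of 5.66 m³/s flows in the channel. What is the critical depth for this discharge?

y_c = 1.18 m

At critical depth, Q² T / (g A³) = 1, i.e. A³/T = Q²/g = 5.66²/9.81 = 3.266.
Trying y = 0.907 m: A³/T = 0.887 — short.
Trying y = 1.32 m: A³/T = 5.791 — over.
Trying y = 1.18 m: A³/T = 3.306 — close enough.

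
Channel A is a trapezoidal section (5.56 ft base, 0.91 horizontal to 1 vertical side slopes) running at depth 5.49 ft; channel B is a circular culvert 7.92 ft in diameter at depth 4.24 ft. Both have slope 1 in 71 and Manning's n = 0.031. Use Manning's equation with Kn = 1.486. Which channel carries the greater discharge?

channel A

Channel A: With bottom width b = 5.56 ft and side slope z = 0.91: A = (b + zy)y = (5.56 + 0.91×5.49)×5.49 = 57.95 ft²; P = b + 2y√(1+z²) = 5.56 + 2×5.49×1.352 = 20.41 ft. Hydraulic radius R = A/P = 57.95/20.41 = 2.84 ft. Q_A = (1.486/0.031)·57.95·2.84^(2/3)·√0.01408 = 661.2 ft³/s.
Channel B: For a circular section of diameter D = 7.92 ft at depth y = 4.24 ft, the central angle is θ = 2 arccos(1 − 2y/D) = 3.283 rad. Then A = (D²/8)(θ − sin θ) = 26.85 ft² and P = Dθ/2 = 13 ft. Hydraulic radius R = A/P = 26.85/13 = 2.065 ft. Q_B = (1.486/0.031)·26.85·2.065^(2/3)·√0.01408 = 247.7 ft³/s.
Q_A = 661.2 ft³/s vs Q_B = 247.7 ft³/s, so channel A carries more.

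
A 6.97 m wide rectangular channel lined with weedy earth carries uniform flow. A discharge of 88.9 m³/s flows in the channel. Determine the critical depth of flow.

For a rectangular channel, critical depth y_c = (q²/g)^(1/3) where q = Q/b = 88.9/6.97 = 12.75 m²/s.
So y_c = (12.75²/9.81)^(1/3) = 2.55 m.

y_c = 2.55 m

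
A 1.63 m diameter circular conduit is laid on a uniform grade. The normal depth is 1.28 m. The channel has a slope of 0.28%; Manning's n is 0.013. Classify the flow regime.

For a circular section of diameter D = 1.63 m at depth y = 1.28 m, the central angle is θ = 2 arccos(1 − 2y/D) = 4.356 rad. Then A = (D²/8)(θ − sin θ) = 1.758 m² and P = Dθ/2 = 3.55 m.
Hydraulic radius R = A/P = 1.758/3.55 = 0.4952 m.
V = (1/n) R^(2/3) √S = (1/0.013) × 0.4952^(2/3) × √0.0028 = 2.548 m/s. Hydraulic depth D_h = A/T = 1.758/1.339 = 1.313 m.
Froude number Fr = V/√(g·D_h) = 2.548/√(9.81×1.313) = 0.71, which is less than 1, so the flow is subcritical.

subcritical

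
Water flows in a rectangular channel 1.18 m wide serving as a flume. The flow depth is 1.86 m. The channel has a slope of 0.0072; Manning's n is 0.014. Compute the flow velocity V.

Flow area A = b·y = 1.18 × 1.86 = 2.195 m². Wetted perimeter P = b + 2y = 1.18 + 2×1.86 = 4.9 m.
Hydraulic radius R = A/P = 2.195/4.9 = 0.4479 m.
From Manning's equation, V = (1/n) R^(2/3) S^(1/2) = (1/0.014) × 0.4479^(2/3) × 0.0072^(1/2) = 3.55 m/s.

V = 3.55 m/s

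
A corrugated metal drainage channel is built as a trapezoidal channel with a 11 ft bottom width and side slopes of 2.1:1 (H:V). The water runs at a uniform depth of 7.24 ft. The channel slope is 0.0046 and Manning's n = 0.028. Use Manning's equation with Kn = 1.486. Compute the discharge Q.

Q = 1790 ft³/s

With bottom width b = 11 ft and side slope z = 2.1: A = (b + zy)y = (11 + 2.1×7.24)×7.24 = 189.7 ft²; P = b + 2y√(1+z²) = 11 + 2×7.24×2.326 = 44.68 ft.
Hydraulic radius R = A/P = 189.7/44.68 = 4.246 ft.
Manning's equation: Q = (1.486/n) A R^(2/3) S^(1/2) = (1.486/0.028) × 189.7 × 4.246^(2/3) × 0.0046^(1/2) = 1790 ft³/s.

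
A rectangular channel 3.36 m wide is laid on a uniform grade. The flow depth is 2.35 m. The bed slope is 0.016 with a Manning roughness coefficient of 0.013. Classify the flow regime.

supercritical

Flow area A = b·y = 3.36 × 2.35 = 7.896 m². Wetted perimeter P = b + 2y = 3.36 + 2×2.35 = 8.06 m.
Hydraulic radius R = A/P = 7.896/8.06 = 0.9797 m.
V = (1/n) R^(2/3) √S = (1/0.013) × 0.9797^(2/3) × √0.016 = 9.598 m/s. Hydraulic depth D_h = A/T = 7.896/3.36 = 2.35 m.
Froude number Fr = V/√(g·D_h) = 9.598/√(9.81×2.35) = 2, which is greater than 1, so the flow is supercritical.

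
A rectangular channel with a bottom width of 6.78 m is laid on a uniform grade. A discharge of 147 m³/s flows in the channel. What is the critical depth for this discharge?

For a rectangular channel, critical depth y_c = (q²/g)^(1/3) where q = Q/b = 147/6.78 = 21.68 m²/s.
So y_c = (21.68²/9.81)^(1/3) = 3.63 m.

y_c = 3.63 m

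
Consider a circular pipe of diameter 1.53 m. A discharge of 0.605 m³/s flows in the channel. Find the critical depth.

y_c = 0.389 m

At critical depth, Q² T / (g A³) = 1, i.e. A³/T = Q²/g = 0.605²/9.81 = 0.03731.
Trying y = 0.3 m: A³/T = 0.01356 — short.
Trying y = 0.48 m: A³/T = 0.08466 — over.
Trying y = 0.389 m: A³/T = 0.03742 — matches.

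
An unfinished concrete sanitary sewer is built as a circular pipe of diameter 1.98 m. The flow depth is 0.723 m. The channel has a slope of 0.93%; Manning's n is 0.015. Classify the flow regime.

For a circular section of diameter D = 1.98 m at depth y = 0.723 m, the central angle is θ = 2 arccos(1 − 2y/D) = 2.595 rad. Then A = (D²/8)(θ − sin θ) = 1.017 m² and P = Dθ/2 = 2.569 m.
Hydraulic radius R = A/P = 1.017/2.569 = 0.3959 m.
V = (1/n) R^(2/3) √S = (1/0.015) × 0.3959^(2/3) × √0.0093 = 3.467 m/s. Hydraulic depth D_h = A/T = 1.017/1.907 = 0.5336 m.
Froude number Fr = V/√(g·D_h) = 3.467/√(9.81×0.5336) = 1.52, which is greater than 1, so the flow is supercritical.

supercritical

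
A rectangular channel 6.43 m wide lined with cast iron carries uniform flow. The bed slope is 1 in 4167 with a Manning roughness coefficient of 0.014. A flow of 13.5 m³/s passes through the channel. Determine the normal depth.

Manning's equation rearranged: A R^(2/3) = nQ / (1·√S) = 0.014 × 13.5 / (√0.00024) = 12.2.
At y = 1.28 m: A R^(2/3) = 7.76 — low.
At y = 1.75 m: A R^(2/3) = 12.23 — ≈ 12.2.

y_n = 1.75 m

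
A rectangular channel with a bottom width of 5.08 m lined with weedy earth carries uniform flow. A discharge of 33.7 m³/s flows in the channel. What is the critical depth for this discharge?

y_c = 1.65 m

For a rectangular channel, critical depth y_c = (q²/g)^(1/3) where q = Q/b = 33.7/5.08 = 6.634 m²/s.
So y_c = (6.634²/9.81)^(1/3) = 1.65 m.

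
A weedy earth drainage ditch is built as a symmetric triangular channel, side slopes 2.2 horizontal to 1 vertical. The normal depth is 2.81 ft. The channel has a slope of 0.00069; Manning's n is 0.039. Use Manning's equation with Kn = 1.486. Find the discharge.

Q = 20.5 ft³/s

For a triangular section with side slope z = 2.2: A = zy² = 2.2×2.81² = 17.37 ft²; P = 2y√(1+z²) = 2×2.81×2.417 = 13.58 ft.
Hydraulic radius R = A/P = 17.37/13.58 = 1.279 ft.
Manning's equation: Q = (1.486/n) A R^(2/3) S^(1/2) = (1.486/0.039) × 17.37 × 1.279^(2/3) × 0.00069^(1/2) = 20.5 ft³/s.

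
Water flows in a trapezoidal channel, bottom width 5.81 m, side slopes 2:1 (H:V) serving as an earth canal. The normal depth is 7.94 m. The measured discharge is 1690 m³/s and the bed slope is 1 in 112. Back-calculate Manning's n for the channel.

n = 0.0249

With bottom width b = 5.81 m and side slope z = 2: A = (b + zy)y = (5.81 + 2×7.94)×7.94 = 172.2 m²; P = b + 2y√(1+z²) = 5.81 + 2×7.94×2.236 = 41.32 m.
Hydraulic radius R = A/P = 172.2/41.32 = 4.168 m.
Rearranging Manning's equation: n = (1/Q) A R^(2/3) S^(1/2) = (1/1690) × 172.2 × 4.168^(2/3) × √0.008929 = 0.0249.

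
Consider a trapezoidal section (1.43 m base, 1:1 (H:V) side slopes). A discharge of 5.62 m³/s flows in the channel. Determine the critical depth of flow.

y_c = 0.93 m

At critical depth, Q² T / (g A³) = 1, i.e. A³/T = Q²/g = 5.62²/9.81 = 3.22.
At y = 1.11 m: A³/T = 6.14 — high.
At y = 0.677 m: A³/T = 1.043 — low.
At y = 0.93 m: A³/T = 3.214 — matches.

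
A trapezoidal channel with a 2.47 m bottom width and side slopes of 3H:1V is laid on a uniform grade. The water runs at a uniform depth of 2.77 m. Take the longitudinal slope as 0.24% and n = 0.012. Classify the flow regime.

With bottom width b = 2.47 m and side slope z = 3: A = (b + zy)y = (2.47 + 3×2.77)×2.77 = 29.86 m²; P = b + 2y√(1+z²) = 2.47 + 2×2.77×3.162 = 19.99 m.
Hydraulic radius R = A/P = 29.86/19.99 = 1.494 m.
V = (1/n) R^(2/3) √S = (1/0.012) × 1.494^(2/3) × √0.0024 = 5.335 m/s. Hydraulic depth D_h = A/T = 29.86/19.09 = 1.564 m.
Froude number Fr = V/√(g·D_h) = 5.335/√(9.81×1.564) = 1.36, which is greater than 1, so the flow is supercritical.

supercritical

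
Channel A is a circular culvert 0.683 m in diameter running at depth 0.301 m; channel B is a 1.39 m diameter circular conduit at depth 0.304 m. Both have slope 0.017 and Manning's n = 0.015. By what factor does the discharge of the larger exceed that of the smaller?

1.74

Channel A: For a circular section of diameter D = 0.683 m at depth y = 0.301 m, the central angle is θ = 2 arccos(1 − 2y/D) = 2.904 rad. Then A = (D²/8)(θ − sin θ) = 0.1556 m² and P = Dθ/2 = 0.9917 m. Hydraulic radius R = A/P = 0.1556/0.9917 = 0.1569 m. Q_A = (1/0.015)·0.1556·0.1569^(2/3)·√0.017 = 0.3934 m³/s.
Channel B: For a circular section of diameter D = 1.39 m at depth y = 0.304 m, the central angle is θ = 2 arccos(1 − 2y/D) = 1.947 rad. Then A = (D²/8)(θ − sin θ) = 0.2455 m² and P = Dθ/2 = 1.353 m. Hydraulic radius R = A/P = 0.2455/1.353 = 0.1814 m. Q_B = (1/0.015)·0.2455·0.1814^(2/3)·√0.017 = 0.6838 m³/s.
The larger discharge is 0.6838 m³/s and the smaller is 0.3934 m³/s; the ratio is 1.74.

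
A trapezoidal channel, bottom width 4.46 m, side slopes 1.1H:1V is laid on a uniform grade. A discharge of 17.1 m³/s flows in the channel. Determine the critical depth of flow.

At critical depth, Q² T / (g A³) = 1, i.e. A³/T = Q²/g = 17.1²/9.81 = 29.81.
At y = 0.744 m: A³/T = 9.934 — low.
At y = 1.05 m: A³/T = 30.27 — matches.

y_c = 1.05 m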